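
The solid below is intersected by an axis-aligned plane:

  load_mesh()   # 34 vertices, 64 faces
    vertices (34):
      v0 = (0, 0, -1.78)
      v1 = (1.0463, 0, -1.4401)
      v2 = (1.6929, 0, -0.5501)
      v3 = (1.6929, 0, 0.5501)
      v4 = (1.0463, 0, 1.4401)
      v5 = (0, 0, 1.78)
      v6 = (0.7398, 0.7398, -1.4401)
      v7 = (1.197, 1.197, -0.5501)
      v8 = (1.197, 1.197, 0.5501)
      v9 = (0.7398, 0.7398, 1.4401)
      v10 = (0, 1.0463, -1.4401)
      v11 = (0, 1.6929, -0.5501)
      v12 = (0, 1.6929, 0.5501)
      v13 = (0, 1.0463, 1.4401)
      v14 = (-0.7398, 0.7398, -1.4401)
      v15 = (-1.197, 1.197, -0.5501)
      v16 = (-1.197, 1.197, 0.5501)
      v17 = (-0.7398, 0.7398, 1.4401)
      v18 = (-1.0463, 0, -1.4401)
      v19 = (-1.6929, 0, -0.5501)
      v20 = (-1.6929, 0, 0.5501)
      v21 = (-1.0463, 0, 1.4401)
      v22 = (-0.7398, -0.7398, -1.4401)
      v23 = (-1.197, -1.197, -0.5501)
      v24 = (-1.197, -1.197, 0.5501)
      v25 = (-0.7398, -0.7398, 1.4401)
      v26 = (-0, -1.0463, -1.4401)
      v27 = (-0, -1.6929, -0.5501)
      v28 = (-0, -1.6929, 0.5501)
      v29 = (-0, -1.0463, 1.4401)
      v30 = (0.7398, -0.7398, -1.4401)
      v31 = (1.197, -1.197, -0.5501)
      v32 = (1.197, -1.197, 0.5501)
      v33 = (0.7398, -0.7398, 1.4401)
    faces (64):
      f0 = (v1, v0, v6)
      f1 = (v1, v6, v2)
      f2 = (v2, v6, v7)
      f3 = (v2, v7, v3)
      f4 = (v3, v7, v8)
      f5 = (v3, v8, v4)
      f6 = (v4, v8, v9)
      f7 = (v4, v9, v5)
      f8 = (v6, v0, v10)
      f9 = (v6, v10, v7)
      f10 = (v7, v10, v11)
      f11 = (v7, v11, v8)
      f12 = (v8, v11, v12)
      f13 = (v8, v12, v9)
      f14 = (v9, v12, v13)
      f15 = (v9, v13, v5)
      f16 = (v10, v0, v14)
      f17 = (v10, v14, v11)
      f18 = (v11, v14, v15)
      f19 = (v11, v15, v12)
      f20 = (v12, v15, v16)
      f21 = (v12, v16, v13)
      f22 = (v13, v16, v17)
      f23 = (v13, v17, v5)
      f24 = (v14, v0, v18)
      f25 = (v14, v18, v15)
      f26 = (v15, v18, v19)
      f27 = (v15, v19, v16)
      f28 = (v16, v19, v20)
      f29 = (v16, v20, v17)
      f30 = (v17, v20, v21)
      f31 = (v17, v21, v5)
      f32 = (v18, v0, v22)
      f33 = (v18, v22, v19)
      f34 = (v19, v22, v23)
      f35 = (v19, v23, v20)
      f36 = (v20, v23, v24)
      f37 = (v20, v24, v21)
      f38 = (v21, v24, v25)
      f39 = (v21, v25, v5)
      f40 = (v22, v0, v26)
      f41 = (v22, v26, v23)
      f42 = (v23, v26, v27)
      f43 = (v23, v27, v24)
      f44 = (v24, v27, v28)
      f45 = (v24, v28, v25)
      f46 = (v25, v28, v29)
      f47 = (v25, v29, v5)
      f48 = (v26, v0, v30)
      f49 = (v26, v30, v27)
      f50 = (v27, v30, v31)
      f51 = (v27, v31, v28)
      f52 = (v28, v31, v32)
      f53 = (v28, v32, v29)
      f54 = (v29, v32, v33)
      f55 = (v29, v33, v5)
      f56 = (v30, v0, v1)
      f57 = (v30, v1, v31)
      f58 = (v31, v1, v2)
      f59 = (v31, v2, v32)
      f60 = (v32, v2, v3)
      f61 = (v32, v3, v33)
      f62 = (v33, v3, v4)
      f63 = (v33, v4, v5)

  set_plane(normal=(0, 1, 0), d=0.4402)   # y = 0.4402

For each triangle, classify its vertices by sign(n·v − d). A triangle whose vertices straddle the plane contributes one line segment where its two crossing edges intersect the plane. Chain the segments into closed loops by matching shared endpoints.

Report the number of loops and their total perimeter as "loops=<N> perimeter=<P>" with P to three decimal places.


loops=1 perimeter=10.160

Straddling triangles (20 of 64):
  (v1,v0,v6) [--+] → (0.4402, 0.4402, -1.57775)–(0.863925, 0.4402, -1.4401)  len=0.4455
  (v1,v6,v2) [-+-] → (0.863925, 0.4402, -1.4401)–(1.12578, 0.4402, -1.07967)  len=0.4455
  (v2,v6,v7) [-++] → (1.12578, 0.4402, -1.07967)–(1.51053, 0.4402, -0.5501)  len=0.6546
  (v2,v7,v3) [-+-] → (1.51053, 0.4402, -0.5501)–(1.51053, 0.4402, 0.145498)  len=0.6956
  (v3,v7,v8) [-++] → (1.51053, 0.4402, 0.145498)–(1.51053, 0.4402, 0.5501)  len=0.4046
  (v3,v8,v4) [-+-] → (1.51053, 0.4402, 0.5501)–(1.10172, 0.4402, 1.1128)  len=0.6955
  (v4,v8,v9) [-++] → (1.10172, 0.4402, 1.1128)–(0.863925, 0.4402, 1.4401)  len=0.4046
  (v4,v9,v5) [-+-] → (0.863925, 0.4402, 1.4401)–(0.4402, 0.4402, 1.57775)  len=0.4455
  (v6,v0,v10) [+-+] → (0.4402, 0.4402, -1.57775)–(0, 0.4402, -1.637)  len=0.4442
  (v9,v13,v5) [++-] → (0, 0.4402, 1.637)–(0.4402, 0.4402, 1.57775)  len=0.4442
  (v10,v0,v14) [+-+] → (0, 0.4402, -1.637)–(-0.4402, 0.4402, -1.57775)  len=0.4442
  (v13,v17,v5) [++-] → (-0.4402, 0.4402, 1.57775)–(0, 0.4402, 1.637)  len=0.4442
  (v14,v0,v18) [+--] → (-0.4402, 0.4402, -1.57775)–(-0.863925, 0.4402, -1.4401)  len=0.4455
  (v14,v18,v15) [+-+] → (-0.863925, 0.4402, -1.4401)–(-1.10172, 0.4402, -1.1128)  len=0.4046
  (v15,v18,v19) [+--] → (-1.10172, 0.4402, -1.1128)–(-1.51053, 0.4402, -0.5501)  len=0.6955
  (v15,v19,v16) [+-+] → (-1.51053, 0.4402, -0.5501)–(-1.51053, 0.4402, -0.145498)  len=0.4046
  (v16,v19,v20) [+--] → (-1.51053, 0.4402, -0.145498)–(-1.51053, 0.4402, 0.5501)  len=0.6956
  (v16,v20,v17) [+-+] → (-1.51053, 0.4402, 0.5501)–(-1.12578, 0.4402, 1.07967)  len=0.6546
  (v17,v20,v21) [+--] → (-1.12578, 0.4402, 1.07967)–(-0.863925, 0.4402, 1.4401)  len=0.4455
  (v17,v21,v5) [+--] → (-0.863925, 0.4402, 1.4401)–(-0.4402, 0.4402, 1.57775)  len=0.4455

Chained into 1 loop(s):
  loop 1: 20 segments, perimeter = 10.1595
Total perimeter = 10.160


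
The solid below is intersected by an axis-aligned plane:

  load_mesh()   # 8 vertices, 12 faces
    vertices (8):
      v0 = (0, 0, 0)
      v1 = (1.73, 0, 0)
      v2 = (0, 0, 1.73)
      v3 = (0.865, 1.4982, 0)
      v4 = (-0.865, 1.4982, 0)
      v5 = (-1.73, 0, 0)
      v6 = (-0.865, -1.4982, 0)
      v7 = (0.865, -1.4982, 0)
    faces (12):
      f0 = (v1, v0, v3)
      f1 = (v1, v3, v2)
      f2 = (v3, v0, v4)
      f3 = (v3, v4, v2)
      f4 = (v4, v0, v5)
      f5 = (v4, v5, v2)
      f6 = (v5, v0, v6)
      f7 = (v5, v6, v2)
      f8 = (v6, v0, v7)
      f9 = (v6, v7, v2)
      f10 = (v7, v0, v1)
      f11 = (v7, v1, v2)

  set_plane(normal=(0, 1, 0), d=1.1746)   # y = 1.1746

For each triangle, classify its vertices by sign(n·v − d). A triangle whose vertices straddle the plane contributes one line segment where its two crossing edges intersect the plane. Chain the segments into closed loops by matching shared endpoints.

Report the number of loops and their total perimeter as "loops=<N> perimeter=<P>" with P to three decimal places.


loops=1 perimeter=4.517

Straddling triangles (6 of 12):
  (v1,v0,v3) [--+] → (0.678166, 1.1746, 0)–(1.05183, 1.1746, 0)  len=0.3737
  (v1,v3,v2) [-+-] → (1.05183, 1.1746, 0)–(0.678166, 1.1746, 0.373667)  len=0.5284
  (v3,v0,v4) [+-+] → (0.678166, 1.1746, 0)–(-0.678166, 1.1746, 0)  len=1.3563
  (v3,v4,v2) [++-] → (-0.678166, 1.1746, 0.373667)–(0.678166, 1.1746, 0.373667)  len=1.3563
  (v4,v0,v5) [+--] → (-0.678166, 1.1746, 0)–(-1.05183, 1.1746, 0)  len=0.3737
  (v4,v5,v2) [+--] → (-1.05183, 1.1746, 0)–(-0.678166, 1.1746, 0.373667)  len=0.5284

Chained into 1 loop(s):
  loop 1: 6 segments, perimeter = 4.5169
Total perimeter = 4.517


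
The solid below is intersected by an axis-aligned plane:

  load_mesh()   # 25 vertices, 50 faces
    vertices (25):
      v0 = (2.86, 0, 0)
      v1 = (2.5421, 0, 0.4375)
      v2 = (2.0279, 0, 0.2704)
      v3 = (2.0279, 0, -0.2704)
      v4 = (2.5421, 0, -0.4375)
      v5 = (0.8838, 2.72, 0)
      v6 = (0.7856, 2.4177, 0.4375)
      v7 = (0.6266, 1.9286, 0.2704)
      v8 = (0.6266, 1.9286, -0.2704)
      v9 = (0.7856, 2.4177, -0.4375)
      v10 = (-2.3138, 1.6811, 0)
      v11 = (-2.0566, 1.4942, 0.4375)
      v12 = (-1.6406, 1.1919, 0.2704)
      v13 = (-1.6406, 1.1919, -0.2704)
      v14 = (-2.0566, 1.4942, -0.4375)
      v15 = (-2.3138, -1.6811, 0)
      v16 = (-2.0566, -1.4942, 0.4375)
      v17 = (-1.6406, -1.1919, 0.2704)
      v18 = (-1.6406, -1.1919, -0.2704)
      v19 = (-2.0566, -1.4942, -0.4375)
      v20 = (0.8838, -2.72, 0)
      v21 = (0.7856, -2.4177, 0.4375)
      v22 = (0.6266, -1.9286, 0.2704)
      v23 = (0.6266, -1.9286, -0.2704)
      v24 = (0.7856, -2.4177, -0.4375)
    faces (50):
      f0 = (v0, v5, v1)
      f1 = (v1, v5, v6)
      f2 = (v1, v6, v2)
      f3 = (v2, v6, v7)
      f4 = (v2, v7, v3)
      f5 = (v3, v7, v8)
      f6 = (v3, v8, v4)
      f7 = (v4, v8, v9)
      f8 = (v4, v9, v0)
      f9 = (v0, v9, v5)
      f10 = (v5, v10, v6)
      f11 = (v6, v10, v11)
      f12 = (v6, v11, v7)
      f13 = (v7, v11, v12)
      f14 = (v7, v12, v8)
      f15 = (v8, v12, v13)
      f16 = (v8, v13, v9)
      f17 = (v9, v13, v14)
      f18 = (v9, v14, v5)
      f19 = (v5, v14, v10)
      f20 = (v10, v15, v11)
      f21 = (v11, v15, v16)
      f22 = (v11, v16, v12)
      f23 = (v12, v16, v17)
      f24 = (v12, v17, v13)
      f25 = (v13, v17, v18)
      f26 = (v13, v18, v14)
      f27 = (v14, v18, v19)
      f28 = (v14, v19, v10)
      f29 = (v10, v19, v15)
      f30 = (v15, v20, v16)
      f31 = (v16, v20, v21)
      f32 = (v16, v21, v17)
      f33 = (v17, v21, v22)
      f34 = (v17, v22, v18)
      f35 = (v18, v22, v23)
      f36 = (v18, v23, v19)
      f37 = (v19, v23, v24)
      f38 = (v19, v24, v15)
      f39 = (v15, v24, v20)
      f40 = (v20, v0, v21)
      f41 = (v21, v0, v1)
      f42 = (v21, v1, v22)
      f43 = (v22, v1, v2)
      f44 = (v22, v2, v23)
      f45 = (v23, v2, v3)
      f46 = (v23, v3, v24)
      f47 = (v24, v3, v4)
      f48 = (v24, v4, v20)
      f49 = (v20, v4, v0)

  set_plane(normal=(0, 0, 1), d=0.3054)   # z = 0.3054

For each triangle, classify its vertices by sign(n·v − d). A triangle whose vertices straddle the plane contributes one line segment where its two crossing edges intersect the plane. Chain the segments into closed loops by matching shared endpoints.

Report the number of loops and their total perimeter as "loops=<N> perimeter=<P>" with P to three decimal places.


loops=2 perimeter=28.059

Straddling triangles (20 of 50):
  (v0,v5,v1) [--+] → (2.04139, 0.821285, 0.3054)–(2.63809, 0, 0.3054)  len=1.0152
  (v1,v5,v6) [+-+] → (2.04139, 0.821285, 0.3054)–(0.815251, 2.50898, 0.3054)  len=2.0861
  (v1,v6,v2) [++-] → (1.76769, 0.5064, 0.3054)–(2.1356, 0, 0.3054)  len=0.6259
  (v2,v6,v7) [-+-] → (1.76769, 0.5064, 0.3054)–(0.659903, 2.03104, 0.3054)  len=1.8846
  (v5,v10,v6) [--+] → (-0.150242, 2.19529, 0.3054)–(0.815251, 2.50898, 0.3054)  len=1.0152
  (v6,v10,v11) [+-+] → (-0.150242, 2.19529, 0.3054)–(-2.13426, 1.55063, 0.3054)  len=2.0861
  (v6,v11,v7) [++-] → (0.0645892, 1.83761, 0.3054)–(0.659903, 2.03104, 0.3054)  len=0.6260
  (v7,v11,v12) [-+-] → (0.0645892, 1.83761, 0.3054)–(-1.72773, 1.25522, 0.3054)  len=1.8846
  (v10,v15,v11) [--+] → (-2.13426, 0.535441, 0.3054)–(-2.13426, 1.55063, 0.3054)  len=1.0152
  (v11,v15,v16) [+-+] → (-2.13426, 0.535441, 0.3054)–(-2.13426, -1.55063, 0.3054)  len=2.0861
  (v11,v16,v12) [++-] → (-1.72773, 0.629282, 0.3054)–(-1.72773, 1.25522, 0.3054)  len=0.6259
  (v12,v16,v17) [-+-] → (-1.72773, 0.629282, 0.3054)–(-1.72773, -1.25522, 0.3054)  len=1.8845
  (v15,v20,v16) [--+] → (-1.16877, -1.86432, 0.3054)–(-2.13426, -1.55063, 0.3054)  len=1.0152
  (v16,v20,v21) [+-+] → (-1.16877, -1.86432, 0.3054)–(0.815251, -2.50898, 0.3054)  len=2.0861
  (v16,v21,v17) [++-] → (-1.13242, -1.44865, 0.3054)–(-1.72773, -1.25522, 0.3054)  len=0.6260
  (v17,v21,v22) [-+-] → (-1.13242, -1.44865, 0.3054)–(0.659903, -2.03104, 0.3054)  len=1.8846
  (v20,v0,v21) [--+] → (1.41195, -1.68769, 0.3054)–(0.815251, -2.50898, 0.3054)  len=1.0152
  (v21,v0,v1) [+-+] → (1.41195, -1.68769, 0.3054)–(2.63809, 0, 0.3054)  len=2.0861
  (v21,v1,v22) [++-] → (1.02781, -1.52464, 0.3054)–(0.659903, -2.03104, 0.3054)  len=0.6259
  (v22,v1,v2) [-+-] → (1.02781, -1.52464, 0.3054)–(2.1356, 0, 0.3054)  len=1.8846

Chained into 2 loop(s):
  loop 1: 10 segments, perimeter = 15.5063
  loop 2: 10 segments, perimeter = 12.5526
Total perimeter = 28.059


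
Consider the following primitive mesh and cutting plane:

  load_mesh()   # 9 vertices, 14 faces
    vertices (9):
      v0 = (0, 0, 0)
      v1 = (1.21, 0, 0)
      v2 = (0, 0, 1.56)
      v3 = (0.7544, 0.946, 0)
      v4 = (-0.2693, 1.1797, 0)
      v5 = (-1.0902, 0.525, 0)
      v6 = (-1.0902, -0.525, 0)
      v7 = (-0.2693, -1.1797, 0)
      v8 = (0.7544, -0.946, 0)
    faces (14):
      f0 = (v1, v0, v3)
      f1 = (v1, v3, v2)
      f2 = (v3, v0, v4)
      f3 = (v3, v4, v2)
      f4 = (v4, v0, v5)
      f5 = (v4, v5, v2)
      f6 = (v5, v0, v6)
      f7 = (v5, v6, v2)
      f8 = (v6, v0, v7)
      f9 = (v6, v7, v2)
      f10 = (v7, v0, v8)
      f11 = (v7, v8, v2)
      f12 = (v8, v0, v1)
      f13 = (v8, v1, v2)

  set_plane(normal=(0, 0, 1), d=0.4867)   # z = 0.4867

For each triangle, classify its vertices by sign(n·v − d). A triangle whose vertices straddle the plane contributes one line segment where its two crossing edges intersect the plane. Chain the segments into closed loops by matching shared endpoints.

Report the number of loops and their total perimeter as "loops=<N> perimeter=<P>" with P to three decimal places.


loops=1 perimeter=5.057

Straddling triangles (7 of 14):
  (v1,v3,v2) [--+] → (0.519037, 0.65086, 0.4867)–(0.832496, 0, 0.4867)  len=0.7224
  (v3,v4,v2) [--+] → (-0.185282, 0.811649, 0.4867)–(0.519037, 0.65086, 0.4867)  len=0.7224
  (v4,v5,v2) [--+] → (-0.750072, 0.361207, 0.4867)–(-0.185282, 0.811649, 0.4867)  len=0.7224
  (v5,v6,v2) [--+] → (-0.750072, -0.361207, 0.4867)–(-0.750072, 0.361207, 0.4867)  len=0.7224
  (v6,v7,v2) [--+] → (-0.185282, -0.811649, 0.4867)–(-0.750072, -0.361207, 0.4867)  len=0.7224
  (v7,v8,v2) [--+] → (0.519037, -0.65086, 0.4867)–(-0.185282, -0.811649, 0.4867)  len=0.7224
  (v8,v1,v2) [--+] → (0.832496, 0, 0.4867)–(0.519037, -0.65086, 0.4867)  len=0.7224

Chained into 1 loop(s):
  loop 1: 7 segments, perimeter = 5.0569
Total perimeter = 5.057


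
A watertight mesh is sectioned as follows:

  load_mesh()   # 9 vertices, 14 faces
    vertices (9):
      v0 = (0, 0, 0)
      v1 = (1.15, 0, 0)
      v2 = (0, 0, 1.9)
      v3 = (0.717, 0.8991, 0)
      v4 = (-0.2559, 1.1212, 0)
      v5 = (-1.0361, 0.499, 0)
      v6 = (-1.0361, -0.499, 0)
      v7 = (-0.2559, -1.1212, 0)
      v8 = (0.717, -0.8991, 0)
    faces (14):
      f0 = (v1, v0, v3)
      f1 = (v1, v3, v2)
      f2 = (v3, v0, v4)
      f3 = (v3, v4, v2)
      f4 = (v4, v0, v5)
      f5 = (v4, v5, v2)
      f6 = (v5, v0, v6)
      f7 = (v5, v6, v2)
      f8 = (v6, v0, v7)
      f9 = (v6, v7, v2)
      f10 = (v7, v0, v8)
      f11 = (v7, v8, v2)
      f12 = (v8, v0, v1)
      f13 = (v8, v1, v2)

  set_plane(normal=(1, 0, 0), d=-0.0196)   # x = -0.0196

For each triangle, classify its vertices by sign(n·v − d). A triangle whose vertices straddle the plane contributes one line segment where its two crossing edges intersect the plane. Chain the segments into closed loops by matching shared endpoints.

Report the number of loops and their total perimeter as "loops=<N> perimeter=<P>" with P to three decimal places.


Straddling triangles (10 of 14):
  (v3,v0,v4) [++-] → (-0.0196, 0.0858754, 0)–(-0.0196, 1.06726, 0)  len=0.9814
  (v3,v4,v2) [+-+] → (-0.0196, 1.06726, 0)–(-0.0196, 0.0858754, 1.75447)  len=2.0103
  (v4,v0,v5) [-+-] → (-0.0196, 0.0858754, 0)–(-0.0196, 0.00943963, 0)  len=0.0764
  (v4,v5,v2) [--+] → (-0.0196, 0.00943963, 1.86406)–(-0.0196, 0.0858754, 1.75447)  len=0.1336
  (v5,v0,v6) [-+-] → (-0.0196, 0.00943963, 0)–(-0.0196, -0.00943963, 0)  len=0.0189
  (v5,v6,v2) [--+] → (-0.0196, -0.00943963, 1.86406)–(-0.0196, 0.00943963, 1.86406)  len=0.0189
  (v6,v0,v7) [-+-] → (-0.0196, -0.00943963, 0)–(-0.0196, -0.0858754, 0)  len=0.0764
  (v6,v7,v2) [--+] → (-0.0196, -0.0858754, 1.75447)–(-0.0196, -0.00943963, 1.86406)  len=0.1336
  (v7,v0,v8) [-++] → (-0.0196, -0.0858754, 0)–(-0.0196, -1.06726, 0)  len=0.9814
  (v7,v8,v2) [-++] → (-0.0196, -1.06726, 0)–(-0.0196, -0.0858754, 1.75447)  len=2.0103

Chained into 1 loop(s):
  loop 1: 10 segments, perimeter = 6.4412
Total perimeter = 6.441

loops=1 perimeter=6.441


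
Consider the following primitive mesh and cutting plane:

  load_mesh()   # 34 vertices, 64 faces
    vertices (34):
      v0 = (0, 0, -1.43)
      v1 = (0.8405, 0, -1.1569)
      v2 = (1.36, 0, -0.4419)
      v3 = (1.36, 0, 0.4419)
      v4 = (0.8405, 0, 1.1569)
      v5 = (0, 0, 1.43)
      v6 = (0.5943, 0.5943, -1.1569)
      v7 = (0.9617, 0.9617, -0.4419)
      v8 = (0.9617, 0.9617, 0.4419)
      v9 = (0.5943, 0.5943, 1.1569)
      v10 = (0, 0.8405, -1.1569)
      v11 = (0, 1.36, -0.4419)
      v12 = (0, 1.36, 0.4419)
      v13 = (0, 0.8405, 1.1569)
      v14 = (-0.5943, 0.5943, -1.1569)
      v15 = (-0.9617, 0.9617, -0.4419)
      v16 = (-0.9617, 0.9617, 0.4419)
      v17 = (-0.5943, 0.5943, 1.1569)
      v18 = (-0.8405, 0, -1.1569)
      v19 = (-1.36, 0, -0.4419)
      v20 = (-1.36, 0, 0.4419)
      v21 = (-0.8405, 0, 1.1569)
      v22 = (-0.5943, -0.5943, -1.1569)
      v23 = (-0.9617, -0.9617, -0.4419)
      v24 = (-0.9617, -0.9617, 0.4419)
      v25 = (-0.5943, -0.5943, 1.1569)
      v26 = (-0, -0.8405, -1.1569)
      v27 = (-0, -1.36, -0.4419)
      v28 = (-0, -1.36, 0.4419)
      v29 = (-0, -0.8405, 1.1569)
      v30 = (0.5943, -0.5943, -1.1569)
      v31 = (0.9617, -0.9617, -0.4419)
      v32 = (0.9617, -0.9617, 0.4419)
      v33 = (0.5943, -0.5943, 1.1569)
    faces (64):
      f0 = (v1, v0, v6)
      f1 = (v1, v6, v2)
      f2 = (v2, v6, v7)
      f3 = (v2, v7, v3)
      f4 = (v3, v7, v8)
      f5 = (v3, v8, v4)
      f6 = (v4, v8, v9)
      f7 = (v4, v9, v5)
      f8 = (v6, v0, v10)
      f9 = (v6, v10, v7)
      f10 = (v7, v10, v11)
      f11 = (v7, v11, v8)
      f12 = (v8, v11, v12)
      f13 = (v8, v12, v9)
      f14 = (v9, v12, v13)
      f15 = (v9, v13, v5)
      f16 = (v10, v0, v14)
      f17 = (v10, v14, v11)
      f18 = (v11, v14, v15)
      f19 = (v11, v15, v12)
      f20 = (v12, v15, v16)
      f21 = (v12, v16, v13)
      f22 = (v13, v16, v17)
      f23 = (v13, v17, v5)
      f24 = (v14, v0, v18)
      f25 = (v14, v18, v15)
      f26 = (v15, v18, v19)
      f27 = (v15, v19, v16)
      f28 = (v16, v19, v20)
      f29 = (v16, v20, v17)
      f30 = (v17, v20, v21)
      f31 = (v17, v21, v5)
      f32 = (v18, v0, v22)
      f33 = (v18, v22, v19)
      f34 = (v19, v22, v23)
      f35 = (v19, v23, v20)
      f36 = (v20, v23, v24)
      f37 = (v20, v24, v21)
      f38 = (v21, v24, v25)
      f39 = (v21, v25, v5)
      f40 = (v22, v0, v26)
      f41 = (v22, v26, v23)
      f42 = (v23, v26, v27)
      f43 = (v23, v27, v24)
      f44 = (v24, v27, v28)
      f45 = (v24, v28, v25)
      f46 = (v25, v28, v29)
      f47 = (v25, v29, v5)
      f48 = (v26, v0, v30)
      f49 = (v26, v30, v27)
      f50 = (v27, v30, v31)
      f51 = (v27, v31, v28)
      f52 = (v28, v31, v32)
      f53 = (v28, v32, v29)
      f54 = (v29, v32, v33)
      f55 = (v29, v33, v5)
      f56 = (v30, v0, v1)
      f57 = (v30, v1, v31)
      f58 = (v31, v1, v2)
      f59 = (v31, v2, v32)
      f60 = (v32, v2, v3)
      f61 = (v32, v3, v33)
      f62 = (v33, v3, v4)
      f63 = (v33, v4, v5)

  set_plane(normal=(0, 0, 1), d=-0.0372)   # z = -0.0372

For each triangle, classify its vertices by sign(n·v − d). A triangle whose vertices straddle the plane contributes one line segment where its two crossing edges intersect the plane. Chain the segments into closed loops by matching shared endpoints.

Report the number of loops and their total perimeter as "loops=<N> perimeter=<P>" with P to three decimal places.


Straddling triangles (16 of 64):
  (v2,v7,v3) [--+] → (1.14409, 0.521329, -0.0372)–(1.36, 0, -0.0372)  len=0.5643
  (v3,v7,v8) [+-+] → (1.14409, 0.521329, -0.0372)–(0.9617, 0.9617, -0.0372)  len=0.4766
  (v7,v11,v8) [--+] → (0.440371, 1.17761, -0.0372)–(0.9617, 0.9617, -0.0372)  len=0.5643
  (v8,v11,v12) [+-+] → (0.440371, 1.17761, -0.0372)–(0, 1.36, -0.0372)  len=0.4766
  (v11,v15,v12) [--+] → (-0.521329, 1.14409, -0.0372)–(0, 1.36, -0.0372)  len=0.5643
  (v12,v15,v16) [+-+] → (-0.521329, 1.14409, -0.0372)–(-0.9617, 0.9617, -0.0372)  len=0.4766
  (v15,v19,v16) [--+] → (-1.17761, 0.440371, -0.0372)–(-0.9617, 0.9617, -0.0372)  len=0.5643
  (v16,v19,v20) [+-+] → (-1.17761, 0.440371, -0.0372)–(-1.36, 0, -0.0372)  len=0.4766
  (v19,v23,v20) [--+] → (-1.14409, -0.521329, -0.0372)–(-1.36, 0, -0.0372)  len=0.5643
  (v20,v23,v24) [+-+] → (-1.14409, -0.521329, -0.0372)–(-0.9617, -0.9617, -0.0372)  len=0.4766
  (v23,v27,v24) [--+] → (-0.440371, -1.17761, -0.0372)–(-0.9617, -0.9617, -0.0372)  len=0.5643
  (v24,v27,v28) [+-+] → (-0.440371, -1.17761, -0.0372)–(0, -1.36, -0.0372)  len=0.4766
  (v27,v31,v28) [--+] → (0.521329, -1.14409, -0.0372)–(0, -1.36, -0.0372)  len=0.5643
  (v28,v31,v32) [+-+] → (0.521329, -1.14409, -0.0372)–(0.9617, -0.9617, -0.0372)  len=0.4766
  (v31,v2,v32) [--+] → (1.17761, -0.440371, -0.0372)–(0.9617, -0.9617, -0.0372)  len=0.5643
  (v32,v2,v3) [+-+] → (1.17761, -0.440371, -0.0372)–(1.36, 0, -0.0372)  len=0.4766

Chained into 1 loop(s):
  loop 1: 16 segments, perimeter = 8.3273
Total perimeter = 8.327

loops=1 perimeter=8.327


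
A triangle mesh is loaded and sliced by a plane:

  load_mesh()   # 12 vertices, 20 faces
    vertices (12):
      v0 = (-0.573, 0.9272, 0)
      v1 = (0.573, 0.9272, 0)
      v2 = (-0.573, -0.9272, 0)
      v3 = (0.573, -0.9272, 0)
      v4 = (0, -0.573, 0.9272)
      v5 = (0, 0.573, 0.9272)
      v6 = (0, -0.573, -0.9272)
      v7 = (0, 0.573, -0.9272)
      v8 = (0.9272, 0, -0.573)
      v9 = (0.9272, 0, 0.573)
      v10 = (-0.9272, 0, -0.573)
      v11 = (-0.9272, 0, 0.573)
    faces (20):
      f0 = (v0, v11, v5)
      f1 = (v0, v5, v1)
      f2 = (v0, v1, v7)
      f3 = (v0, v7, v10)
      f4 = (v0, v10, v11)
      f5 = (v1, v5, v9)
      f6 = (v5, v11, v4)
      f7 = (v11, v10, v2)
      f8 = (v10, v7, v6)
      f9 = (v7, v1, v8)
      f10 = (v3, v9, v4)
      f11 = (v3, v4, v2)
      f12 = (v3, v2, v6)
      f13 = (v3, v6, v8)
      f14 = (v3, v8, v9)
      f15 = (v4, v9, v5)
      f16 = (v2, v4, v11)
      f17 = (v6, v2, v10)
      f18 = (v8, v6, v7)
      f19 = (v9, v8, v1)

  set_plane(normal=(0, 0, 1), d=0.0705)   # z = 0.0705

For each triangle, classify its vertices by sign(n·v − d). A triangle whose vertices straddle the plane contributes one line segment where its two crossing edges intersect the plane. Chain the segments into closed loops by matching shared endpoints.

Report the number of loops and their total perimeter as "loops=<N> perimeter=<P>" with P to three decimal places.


Straddling triangles (10 of 20):
  (v0,v11,v5) [-++] → (-0.61658, 0.81312, 0.0705)–(-0.529432, 0.900268, 0.0705)  len=0.1232
  (v0,v5,v1) [-+-] → (-0.529432, 0.900268, 0.0705)–(0.529432, 0.900268, 0.0705)  len=1.0589
  (v0,v10,v11) [--+] → (-0.9272, 0, 0.0705)–(-0.61658, 0.81312, 0.0705)  len=0.8704
  (v1,v5,v9) [-++] → (0.529432, 0.900268, 0.0705)–(0.61658, 0.81312, 0.0705)  len=0.1232
  (v11,v10,v2) [+--] → (-0.9272, 0, 0.0705)–(-0.61658, -0.81312, 0.0705)  len=0.8704
  (v3,v9,v4) [-++] → (0.61658, -0.81312, 0.0705)–(0.529432, -0.900268, 0.0705)  len=0.1232
  (v3,v4,v2) [-+-] → (0.529432, -0.900268, 0.0705)–(-0.529432, -0.900268, 0.0705)  len=1.0589
  (v3,v8,v9) [--+] → (0.9272, 0, 0.0705)–(0.61658, -0.81312, 0.0705)  len=0.8704
  (v2,v4,v11) [-++] → (-0.529432, -0.900268, 0.0705)–(-0.61658, -0.81312, 0.0705)  len=0.1232
  (v9,v8,v1) [+--] → (0.9272, 0, 0.0705)–(0.61658, 0.81312, 0.0705)  len=0.8704

Chained into 1 loop(s):
  loop 1: 10 segments, perimeter = 6.0924
Total perimeter = 6.092

loops=1 perimeter=6.092


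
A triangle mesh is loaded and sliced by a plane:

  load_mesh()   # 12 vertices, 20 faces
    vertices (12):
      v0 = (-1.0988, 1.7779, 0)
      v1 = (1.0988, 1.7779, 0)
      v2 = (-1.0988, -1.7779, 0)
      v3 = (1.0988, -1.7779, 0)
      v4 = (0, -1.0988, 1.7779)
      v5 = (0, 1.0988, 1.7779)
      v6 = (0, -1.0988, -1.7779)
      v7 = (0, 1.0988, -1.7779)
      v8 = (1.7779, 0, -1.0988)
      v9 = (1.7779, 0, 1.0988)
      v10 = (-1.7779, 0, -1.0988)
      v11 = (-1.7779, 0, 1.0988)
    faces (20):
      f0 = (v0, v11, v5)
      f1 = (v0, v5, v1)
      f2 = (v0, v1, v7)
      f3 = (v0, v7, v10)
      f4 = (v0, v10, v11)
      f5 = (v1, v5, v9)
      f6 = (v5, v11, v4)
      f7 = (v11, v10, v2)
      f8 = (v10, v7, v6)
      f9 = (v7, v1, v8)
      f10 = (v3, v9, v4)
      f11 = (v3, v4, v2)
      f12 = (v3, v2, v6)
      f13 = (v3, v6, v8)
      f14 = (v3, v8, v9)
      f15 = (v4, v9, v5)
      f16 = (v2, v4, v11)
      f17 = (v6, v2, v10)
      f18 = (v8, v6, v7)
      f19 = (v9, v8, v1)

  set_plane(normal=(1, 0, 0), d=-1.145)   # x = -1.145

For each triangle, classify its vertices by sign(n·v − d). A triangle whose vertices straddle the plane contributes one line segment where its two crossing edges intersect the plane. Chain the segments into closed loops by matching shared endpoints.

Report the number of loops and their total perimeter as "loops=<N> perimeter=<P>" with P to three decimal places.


Straddling triangles (8 of 20):
  (v0,v11,v5) [+-+] → (-1.145, 1.65695, 0.0747527)–(-1.145, 0.391153, 1.34055)  len=1.7901
  (v0,v7,v10) [++-] → (-1.145, 0.391153, -1.34055)–(-1.145, 1.65695, -0.0747527)  len=1.7901
  (v0,v10,v11) [+--] → (-1.145, 1.65695, -0.0747527)–(-1.145, 1.65695, 0.0747527)  len=0.1495
  (v5,v11,v4) [+-+] → (-1.145, 0.391153, 1.34055)–(-1.145, -0.391153, 1.34055)  len=0.7823
  (v11,v10,v2) [--+] → (-1.145, -1.65695, -0.0747527)–(-1.145, -1.65695, 0.0747527)  len=0.1495
  (v10,v7,v6) [-++] → (-1.145, 0.391153, -1.34055)–(-1.145, -0.391153, -1.34055)  len=0.7823
  (v2,v4,v11) [++-] → (-1.145, -0.391153, 1.34055)–(-1.145, -1.65695, 0.0747527)  len=1.7901
  (v6,v2,v10) [++-] → (-1.145, -1.65695, -0.0747527)–(-1.145, -0.391153, -1.34055)  len=1.7901

Chained into 1 loop(s):
  loop 1: 8 segments, perimeter = 9.0240
Total perimeter = 9.024

loops=1 perimeter=9.024


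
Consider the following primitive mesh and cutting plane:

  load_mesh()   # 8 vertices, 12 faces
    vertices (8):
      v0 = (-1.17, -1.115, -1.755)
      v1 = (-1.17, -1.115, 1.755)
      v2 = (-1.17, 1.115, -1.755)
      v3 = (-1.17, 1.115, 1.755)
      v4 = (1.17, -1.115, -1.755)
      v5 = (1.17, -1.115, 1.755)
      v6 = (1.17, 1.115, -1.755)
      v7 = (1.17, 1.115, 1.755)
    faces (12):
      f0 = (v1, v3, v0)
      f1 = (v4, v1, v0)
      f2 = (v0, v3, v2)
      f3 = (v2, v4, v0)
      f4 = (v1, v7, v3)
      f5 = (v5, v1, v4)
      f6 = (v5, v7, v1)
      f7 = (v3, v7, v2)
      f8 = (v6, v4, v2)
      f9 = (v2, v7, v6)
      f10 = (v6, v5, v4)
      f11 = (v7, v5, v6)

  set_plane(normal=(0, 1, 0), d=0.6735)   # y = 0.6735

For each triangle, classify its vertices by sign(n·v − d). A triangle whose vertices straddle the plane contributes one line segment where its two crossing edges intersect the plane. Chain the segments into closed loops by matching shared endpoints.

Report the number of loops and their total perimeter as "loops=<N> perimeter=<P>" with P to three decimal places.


loops=1 perimeter=11.700

Straddling triangles (8 of 12):
  (v1,v3,v0) [-+-] → (-1.17, 0.6735, 1.755)–(-1.17, 0.6735, 1.06008)  len=0.6949
  (v0,v3,v2) [-++] → (-1.17, 0.6735, 1.06008)–(-1.17, 0.6735, -1.755)  len=2.8151
  (v2,v4,v0) [+--] → (-0.706722, 0.6735, -1.755)–(-1.17, 0.6735, -1.755)  len=0.4633
  (v1,v7,v3) [-++] → (0.706722, 0.6735, 1.755)–(-1.17, 0.6735, 1.755)  len=1.8767
  (v5,v7,v1) [-+-] → (1.17, 0.6735, 1.755)–(0.706722, 0.6735, 1.755)  len=0.4633
  (v6,v4,v2) [+-+] → (1.17, 0.6735, -1.755)–(-0.706722, 0.6735, -1.755)  len=1.8767
  (v6,v5,v4) [+--] → (1.17, 0.6735, -1.06008)–(1.17, 0.6735, -1.755)  len=0.6949
  (v7,v5,v6) [+-+] → (1.17, 0.6735, 1.755)–(1.17, 0.6735, -1.06008)  len=2.8151

Chained into 1 loop(s):
  loop 1: 8 segments, perimeter = 11.7000
Total perimeter = 11.700


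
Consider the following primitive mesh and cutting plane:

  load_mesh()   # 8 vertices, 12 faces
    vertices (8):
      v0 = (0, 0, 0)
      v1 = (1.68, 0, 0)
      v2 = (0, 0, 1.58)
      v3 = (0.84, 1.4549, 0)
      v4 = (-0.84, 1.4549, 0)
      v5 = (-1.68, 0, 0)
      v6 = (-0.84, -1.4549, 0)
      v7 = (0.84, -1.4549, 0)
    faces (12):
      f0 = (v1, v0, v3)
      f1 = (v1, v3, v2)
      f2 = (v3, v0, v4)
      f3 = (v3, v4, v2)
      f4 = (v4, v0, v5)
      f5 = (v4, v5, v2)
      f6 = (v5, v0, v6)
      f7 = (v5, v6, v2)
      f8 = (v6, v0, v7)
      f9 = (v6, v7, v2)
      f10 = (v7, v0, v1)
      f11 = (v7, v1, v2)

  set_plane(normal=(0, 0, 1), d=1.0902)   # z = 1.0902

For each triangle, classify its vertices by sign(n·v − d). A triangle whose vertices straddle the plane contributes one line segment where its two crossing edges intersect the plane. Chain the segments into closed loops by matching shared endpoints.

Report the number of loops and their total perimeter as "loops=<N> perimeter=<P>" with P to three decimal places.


Straddling triangles (6 of 12):
  (v1,v3,v2) [--+] → (0.2604, 0.451019, 1.0902)–(0.5208, 0, 1.0902)  len=0.5208
  (v3,v4,v2) [--+] → (-0.2604, 0.451019, 1.0902)–(0.2604, 0.451019, 1.0902)  len=0.5208
  (v4,v5,v2) [--+] → (-0.5208, 0, 1.0902)–(-0.2604, 0.451019, 1.0902)  len=0.5208
  (v5,v6,v2) [--+] → (-0.2604, -0.451019, 1.0902)–(-0.5208, 0, 1.0902)  len=0.5208
  (v6,v7,v2) [--+] → (0.2604, -0.451019, 1.0902)–(-0.2604, -0.451019, 1.0902)  len=0.5208
  (v7,v1,v2) [--+] → (0.5208, 0, 1.0902)–(0.2604, -0.451019, 1.0902)  len=0.5208

Chained into 1 loop(s):
  loop 1: 6 segments, perimeter = 3.1248
Total perimeter = 3.125

loops=1 perimeter=3.125


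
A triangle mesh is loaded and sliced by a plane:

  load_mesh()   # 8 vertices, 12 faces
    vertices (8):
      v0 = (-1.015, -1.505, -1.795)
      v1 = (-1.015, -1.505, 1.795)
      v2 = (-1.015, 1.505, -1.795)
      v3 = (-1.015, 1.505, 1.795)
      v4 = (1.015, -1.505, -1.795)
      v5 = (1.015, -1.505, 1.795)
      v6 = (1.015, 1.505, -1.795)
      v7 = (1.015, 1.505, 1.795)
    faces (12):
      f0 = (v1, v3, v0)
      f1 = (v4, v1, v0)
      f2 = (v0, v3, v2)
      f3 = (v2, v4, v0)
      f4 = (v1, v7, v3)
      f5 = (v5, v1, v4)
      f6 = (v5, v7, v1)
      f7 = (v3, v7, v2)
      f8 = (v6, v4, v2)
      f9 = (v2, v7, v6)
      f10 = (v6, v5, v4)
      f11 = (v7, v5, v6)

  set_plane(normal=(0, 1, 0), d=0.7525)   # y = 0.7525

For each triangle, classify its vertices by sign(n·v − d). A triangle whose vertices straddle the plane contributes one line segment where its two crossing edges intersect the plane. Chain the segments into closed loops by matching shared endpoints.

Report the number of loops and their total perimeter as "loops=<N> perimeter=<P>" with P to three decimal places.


Straddling triangles (8 of 12):
  (v1,v3,v0) [-+-] → (-1.015, 0.7525, 1.795)–(-1.015, 0.7525, 0.8975)  len=0.8975
  (v0,v3,v2) [-++] → (-1.015, 0.7525, 0.8975)–(-1.015, 0.7525, -1.795)  len=2.6925
  (v2,v4,v0) [+--] → (-0.5075, 0.7525, -1.795)–(-1.015, 0.7525, -1.795)  len=0.5075
  (v1,v7,v3) [-++] → (0.5075, 0.7525, 1.795)–(-1.015, 0.7525, 1.795)  len=1.5225
  (v5,v7,v1) [-+-] → (1.015, 0.7525, 1.795)–(0.5075, 0.7525, 1.795)  len=0.5075
  (v6,v4,v2) [+-+] → (1.015, 0.7525, -1.795)–(-0.5075, 0.7525, -1.795)  len=1.5225
  (v6,v5,v4) [+--] → (1.015, 0.7525, -0.8975)–(1.015, 0.7525, -1.795)  len=0.8975
  (v7,v5,v6) [+-+] → (1.015, 0.7525, 1.795)–(1.015, 0.7525, -0.8975)  len=2.6925

Chained into 1 loop(s):
  loop 1: 8 segments, perimeter = 11.2400
Total perimeter = 11.240

loops=1 perimeter=11.240


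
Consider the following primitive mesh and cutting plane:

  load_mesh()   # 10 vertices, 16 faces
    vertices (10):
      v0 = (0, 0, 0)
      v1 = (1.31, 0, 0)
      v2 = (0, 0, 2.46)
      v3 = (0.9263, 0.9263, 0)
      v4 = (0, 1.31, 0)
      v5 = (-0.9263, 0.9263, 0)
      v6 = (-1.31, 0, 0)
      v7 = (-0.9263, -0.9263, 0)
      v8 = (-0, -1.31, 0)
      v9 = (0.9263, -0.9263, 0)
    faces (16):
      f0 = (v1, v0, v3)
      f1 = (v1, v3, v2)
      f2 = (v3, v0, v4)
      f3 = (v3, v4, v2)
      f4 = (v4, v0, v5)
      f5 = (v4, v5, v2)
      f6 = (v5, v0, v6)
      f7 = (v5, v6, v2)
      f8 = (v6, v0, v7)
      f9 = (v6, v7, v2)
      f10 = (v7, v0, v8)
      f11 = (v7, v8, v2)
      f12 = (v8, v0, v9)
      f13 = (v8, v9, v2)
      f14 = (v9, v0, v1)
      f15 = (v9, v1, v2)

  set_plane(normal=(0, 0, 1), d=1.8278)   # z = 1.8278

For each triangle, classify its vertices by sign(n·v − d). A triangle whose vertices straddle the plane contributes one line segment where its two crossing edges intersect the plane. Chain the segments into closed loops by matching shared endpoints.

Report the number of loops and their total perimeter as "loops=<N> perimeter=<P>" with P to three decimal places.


loops=1 perimeter=2.061

Straddling triangles (8 of 16):
  (v1,v3,v2) [--+] → (0.238052, 0.238052, 1.8278)–(0.336659, 0, 1.8278)  len=0.2577
  (v3,v4,v2) [--+] → (0, 0.336659, 1.8278)–(0.238052, 0.238052, 1.8278)  len=0.2577
  (v4,v5,v2) [--+] → (-0.238052, 0.238052, 1.8278)–(0, 0.336659, 1.8278)  len=0.2577
  (v5,v6,v2) [--+] → (-0.336659, 0, 1.8278)–(-0.238052, 0.238052, 1.8278)  len=0.2577
  (v6,v7,v2) [--+] → (-0.238052, -0.238052, 1.8278)–(-0.336659, 0, 1.8278)  len=0.2577
  (v7,v8,v2) [--+] → (0, -0.336659, 1.8278)–(-0.238052, -0.238052, 1.8278)  len=0.2577
  (v8,v9,v2) [--+] → (0.238052, -0.238052, 1.8278)–(0, -0.336659, 1.8278)  len=0.2577
  (v9,v1,v2) [--+] → (0.336659, 0, 1.8278)–(0.238052, -0.238052, 1.8278)  len=0.2577

Chained into 1 loop(s):
  loop 1: 8 segments, perimeter = 2.0613
Total perimeter = 2.061


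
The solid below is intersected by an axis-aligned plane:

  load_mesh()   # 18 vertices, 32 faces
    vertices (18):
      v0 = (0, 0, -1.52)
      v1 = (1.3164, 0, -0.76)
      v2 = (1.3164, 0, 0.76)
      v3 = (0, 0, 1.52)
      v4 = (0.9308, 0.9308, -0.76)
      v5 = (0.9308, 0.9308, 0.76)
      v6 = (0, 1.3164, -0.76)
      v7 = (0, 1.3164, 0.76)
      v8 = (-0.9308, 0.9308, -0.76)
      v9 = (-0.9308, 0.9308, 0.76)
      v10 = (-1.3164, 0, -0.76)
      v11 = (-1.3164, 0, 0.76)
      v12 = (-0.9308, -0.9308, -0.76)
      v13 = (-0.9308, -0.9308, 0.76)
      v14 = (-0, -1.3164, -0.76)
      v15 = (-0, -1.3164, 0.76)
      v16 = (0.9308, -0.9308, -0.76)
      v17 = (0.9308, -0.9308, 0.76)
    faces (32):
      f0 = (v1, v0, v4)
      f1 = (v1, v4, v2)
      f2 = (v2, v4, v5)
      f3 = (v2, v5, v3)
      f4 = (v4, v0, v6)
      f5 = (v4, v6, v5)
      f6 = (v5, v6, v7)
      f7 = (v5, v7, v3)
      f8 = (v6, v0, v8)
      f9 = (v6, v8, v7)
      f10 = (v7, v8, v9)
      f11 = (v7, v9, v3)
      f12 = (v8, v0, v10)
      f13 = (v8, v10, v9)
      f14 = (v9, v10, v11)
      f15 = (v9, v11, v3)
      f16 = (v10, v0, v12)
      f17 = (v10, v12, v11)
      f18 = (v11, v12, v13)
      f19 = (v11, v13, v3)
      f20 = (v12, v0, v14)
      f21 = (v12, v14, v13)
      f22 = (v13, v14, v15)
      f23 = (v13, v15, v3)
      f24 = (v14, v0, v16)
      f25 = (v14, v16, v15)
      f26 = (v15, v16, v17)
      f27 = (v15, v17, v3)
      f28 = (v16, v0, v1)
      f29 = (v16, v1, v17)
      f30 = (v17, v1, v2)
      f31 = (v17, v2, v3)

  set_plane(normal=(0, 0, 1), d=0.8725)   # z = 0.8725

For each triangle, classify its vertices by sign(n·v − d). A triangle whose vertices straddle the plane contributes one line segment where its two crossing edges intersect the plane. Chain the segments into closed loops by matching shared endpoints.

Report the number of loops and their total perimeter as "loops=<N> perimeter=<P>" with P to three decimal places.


Straddling triangles (8 of 32):
  (v2,v5,v3) [--+] → (0.793017, 0.793017, 0.8725)–(1.12154, 0, 0.8725)  len=0.8584
  (v5,v7,v3) [--+] → (0, 1.12154, 0.8725)–(0.793017, 0.793017, 0.8725)  len=0.8584
  (v7,v9,v3) [--+] → (-0.793017, 0.793017, 0.8725)–(0, 1.12154, 0.8725)  len=0.8584
  (v9,v11,v3) [--+] → (-1.12154, 0, 0.8725)–(-0.793017, 0.793017, 0.8725)  len=0.8584
  (v11,v13,v3) [--+] → (-0.793017, -0.793017, 0.8725)–(-1.12154, 0, 0.8725)  len=0.8584
  (v13,v15,v3) [--+] → (0, -1.12154, 0.8725)–(-0.793017, -0.793017, 0.8725)  len=0.8584
  (v15,v17,v3) [--+] → (0.793017, -0.793017, 0.8725)–(0, -1.12154, 0.8725)  len=0.8584
  (v17,v2,v3) [--+] → (1.12154, 0, 0.8725)–(0.793017, -0.793017, 0.8725)  len=0.8584

Chained into 1 loop(s):
  loop 1: 8 segments, perimeter = 6.8670
Total perimeter = 6.867

loops=1 perimeter=6.867


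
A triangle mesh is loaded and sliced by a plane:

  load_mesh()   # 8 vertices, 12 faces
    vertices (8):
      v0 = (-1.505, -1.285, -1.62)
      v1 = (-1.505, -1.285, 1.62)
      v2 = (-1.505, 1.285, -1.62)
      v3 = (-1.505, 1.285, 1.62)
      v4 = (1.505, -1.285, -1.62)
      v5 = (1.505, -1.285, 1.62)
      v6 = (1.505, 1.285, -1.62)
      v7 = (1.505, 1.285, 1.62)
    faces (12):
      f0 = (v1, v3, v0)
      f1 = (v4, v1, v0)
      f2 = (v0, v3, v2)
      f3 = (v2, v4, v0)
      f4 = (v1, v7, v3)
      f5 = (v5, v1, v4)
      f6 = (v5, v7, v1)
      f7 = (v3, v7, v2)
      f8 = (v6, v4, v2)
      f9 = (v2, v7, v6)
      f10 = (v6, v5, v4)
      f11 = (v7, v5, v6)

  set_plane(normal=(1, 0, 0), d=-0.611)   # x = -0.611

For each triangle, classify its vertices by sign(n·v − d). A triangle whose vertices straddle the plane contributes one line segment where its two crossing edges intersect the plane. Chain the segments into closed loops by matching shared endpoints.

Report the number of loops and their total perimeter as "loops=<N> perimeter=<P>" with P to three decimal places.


loops=1 perimeter=11.620

Straddling triangles (8 of 12):
  (v4,v1,v0) [+--] → (-0.611, -1.285, 0.657688)–(-0.611, -1.285, -1.62)  len=2.2777
  (v2,v4,v0) [-+-] → (-0.611, 0.521684, -1.62)–(-0.611, -1.285, -1.62)  len=1.8067
  (v1,v7,v3) [-+-] → (-0.611, -0.521684, 1.62)–(-0.611, 1.285, 1.62)  len=1.8067
  (v5,v1,v4) [+-+] → (-0.611, -1.285, 1.62)–(-0.611, -1.285, 0.657688)  len=0.9623
  (v5,v7,v1) [++-] → (-0.611, -0.521684, 1.62)–(-0.611, -1.285, 1.62)  len=0.7633
  (v3,v7,v2) [-+-] → (-0.611, 1.285, 1.62)–(-0.611, 1.285, -0.657688)  len=2.2777
  (v6,v4,v2) [++-] → (-0.611, 0.521684, -1.62)–(-0.611, 1.285, -1.62)  len=0.7633
  (v2,v7,v6) [-++] → (-0.611, 1.285, -0.657688)–(-0.611, 1.285, -1.62)  len=0.9623

Chained into 1 loop(s):
  loop 1: 8 segments, perimeter = 11.6200
Total perimeter = 11.620


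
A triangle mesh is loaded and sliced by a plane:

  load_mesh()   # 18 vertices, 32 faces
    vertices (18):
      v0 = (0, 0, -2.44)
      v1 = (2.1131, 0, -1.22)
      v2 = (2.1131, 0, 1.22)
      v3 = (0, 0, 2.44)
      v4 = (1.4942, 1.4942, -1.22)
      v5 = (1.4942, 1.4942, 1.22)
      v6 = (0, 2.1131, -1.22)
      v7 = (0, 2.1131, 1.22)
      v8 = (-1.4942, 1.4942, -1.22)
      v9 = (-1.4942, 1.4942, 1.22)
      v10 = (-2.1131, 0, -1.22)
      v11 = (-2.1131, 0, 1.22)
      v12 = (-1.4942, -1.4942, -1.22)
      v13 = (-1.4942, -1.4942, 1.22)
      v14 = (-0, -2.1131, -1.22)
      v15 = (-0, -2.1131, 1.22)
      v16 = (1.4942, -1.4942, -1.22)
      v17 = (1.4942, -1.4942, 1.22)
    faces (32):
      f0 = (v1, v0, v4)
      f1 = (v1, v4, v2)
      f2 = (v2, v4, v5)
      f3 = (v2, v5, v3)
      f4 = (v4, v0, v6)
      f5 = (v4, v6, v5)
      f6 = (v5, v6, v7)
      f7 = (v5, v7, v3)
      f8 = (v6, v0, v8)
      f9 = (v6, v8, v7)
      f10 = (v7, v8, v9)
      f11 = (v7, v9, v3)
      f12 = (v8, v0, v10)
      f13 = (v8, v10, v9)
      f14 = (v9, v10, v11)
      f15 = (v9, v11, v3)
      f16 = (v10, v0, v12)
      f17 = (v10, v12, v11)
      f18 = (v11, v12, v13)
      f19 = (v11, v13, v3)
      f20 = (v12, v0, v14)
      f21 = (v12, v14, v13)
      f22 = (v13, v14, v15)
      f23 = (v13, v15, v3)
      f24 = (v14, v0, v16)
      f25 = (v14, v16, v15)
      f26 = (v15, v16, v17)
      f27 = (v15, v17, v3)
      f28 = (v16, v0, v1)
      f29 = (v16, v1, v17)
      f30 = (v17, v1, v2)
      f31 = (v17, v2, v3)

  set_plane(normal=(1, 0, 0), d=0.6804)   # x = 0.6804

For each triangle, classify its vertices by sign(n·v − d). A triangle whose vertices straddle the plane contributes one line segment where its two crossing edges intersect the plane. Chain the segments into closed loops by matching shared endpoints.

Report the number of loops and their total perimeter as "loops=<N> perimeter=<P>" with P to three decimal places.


loops=1 perimeter=12.994

Straddling triangles (12 of 32):
  (v1,v0,v4) [+-+] → (0.6804, 0, -2.04717)–(0.6804, 0.6804, -1.88446)  len=0.6996
  (v2,v5,v3) [++-] → (0.6804, 0.6804, 1.88446)–(0.6804, 0, 2.04717)  len=0.6996
  (v4,v0,v6) [+--] → (0.6804, 0.6804, -1.88446)–(0.6804, 1.83128, -1.22)  len=1.3289
  (v4,v6,v5) [+-+] → (0.6804, 1.83128, -1.22)–(0.6804, 1.83128, -0.10892)  len=1.1111
  (v5,v6,v7) [+--] → (0.6804, 1.83128, -0.10892)–(0.6804, 1.83128, 1.22)  len=1.3289
  (v5,v7,v3) [+--] → (0.6804, 1.83128, 1.22)–(0.6804, 0.6804, 1.88446)  len=1.3289
  (v14,v0,v16) [--+] → (0.6804, -0.6804, -1.88446)–(0.6804, -1.83128, -1.22)  len=1.3289
  (v14,v16,v15) [-+-] → (0.6804, -1.83128, -1.22)–(0.6804, -1.83128, 0.10892)  len=1.3289
  (v15,v16,v17) [-++] → (0.6804, -1.83128, 0.10892)–(0.6804, -1.83128, 1.22)  len=1.1111
  (v15,v17,v3) [-+-] → (0.6804, -1.83128, 1.22)–(0.6804, -0.6804, 1.88446)  len=1.3289
  (v16,v0,v1) [+-+] → (0.6804, -0.6804, -1.88446)–(0.6804, 0, -2.04717)  len=0.6996
  (v17,v2,v3) [++-] → (0.6804, 0, 2.04717)–(0.6804, -0.6804, 1.88446)  len=0.6996

Chained into 1 loop(s):
  loop 1: 12 segments, perimeter = 12.9940
Total perimeter = 12.994
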